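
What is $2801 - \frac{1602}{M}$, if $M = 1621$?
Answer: $\frac{4538819}{1621} \approx 2800.0$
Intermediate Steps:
$2801 - \frac{1602}{M} = 2801 - \frac{1602}{1621} = \frac{4538819}{1621}$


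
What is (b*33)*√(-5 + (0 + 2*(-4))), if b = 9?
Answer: 297*I*√13 ≈ 1070.8*I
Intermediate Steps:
(b*33)*√(-5 + (0 + 2*(-4))) = (9*33)*√(-5 + (0 + 2*(-4))) = 297*√(-5 + (0 - 8)) = 297*√(-5 - 8) = 297*√(-13) = 297*(I*√13) = 297*I*√13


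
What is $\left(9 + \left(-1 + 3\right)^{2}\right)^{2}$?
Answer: $169$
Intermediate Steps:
$\left(9 + \left(-1 + 3\right)^{2}\right)^{2} = \left(9 + 2^{2}\right)^{2} = \left(9 + 4\right)^{2} = 13^{2} = 169$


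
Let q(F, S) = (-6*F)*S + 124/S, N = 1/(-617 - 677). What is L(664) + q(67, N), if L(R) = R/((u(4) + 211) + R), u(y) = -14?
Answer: -89384139883/557067 ≈ -1.6046e+5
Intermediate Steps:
N = -1/1294 (N = 1/(-1294) = -1/1294 ≈ -0.00077280)
L(R) = R/(197 + R) (L(R) = R/((-14 + 211) + R) = R/(197 + R))
q(F, S) = 124/S - 6*F*S (q(F, S) = -6*F*S + 124/S = 124/S - 6*F*S)
L(664) + q(67, N) = 664/(197 + 664) + (124/(-1/1294) - 6*67*(-1/1294)) = 664/861 + (124*(-1294) + 201/647) = 664*(1/861) + (-160456 + 201/647) = 664/861 - 103814831/647 = -89384139883/557067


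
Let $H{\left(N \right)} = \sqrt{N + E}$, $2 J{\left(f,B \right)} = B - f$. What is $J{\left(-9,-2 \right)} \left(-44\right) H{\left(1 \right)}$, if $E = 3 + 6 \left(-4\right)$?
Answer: $- 308 i \sqrt{5} \approx - 688.71 i$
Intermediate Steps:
$E = -21$ ($E = 3 - 24 = -21$)
$J{\left(f,B \right)} = \frac{B}{2} - \frac{f}{2}$ ($J{\left(f,B \right)} = \frac{B - f}{2} = \frac{B}{2} - \frac{f}{2}$)
$H{\left(N \right)} = \sqrt{-21 + N}$ ($H{\left(N \right)} = \sqrt{N - 21} = \sqrt{-21 + N}$)
$J{\left(-9,-2 \right)} \left(-44\right) H{\left(1 \right)} = \left(\frac{1}{2} \left(-2\right) - - \frac{9}{2}\right) \left(-44\right) \sqrt{-21 + 1} = \left(-1 + \frac{9}{2}\right) \left(-44\right) \sqrt{-20} = \frac{7}{2} \left(-44\right) 2 i \sqrt{5} = - 154 \cdot 2 i \sqrt{5} = - 308 i \sqrt{5}$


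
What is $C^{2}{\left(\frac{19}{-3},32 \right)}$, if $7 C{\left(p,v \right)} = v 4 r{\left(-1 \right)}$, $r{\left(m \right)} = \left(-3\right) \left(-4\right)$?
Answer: $\frac{2359296}{49} \approx 48149.0$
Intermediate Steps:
$r{\left(m \right)} = 12$
$C{\left(p,v \right)} = \frac{48 v}{7}$ ($C{\left(p,v \right)} = \frac{v 4 \cdot 12}{7} = \frac{4 v 12}{7} = \frac{48 v}{7}$)
$C^{2}{\left(\frac{19}{-3},32 \right)} = \left(\frac{48}{7} \cdot 32\right)^{2} = \left(\frac{1536}{7}\right)^{2} = \frac{2359296}{49}$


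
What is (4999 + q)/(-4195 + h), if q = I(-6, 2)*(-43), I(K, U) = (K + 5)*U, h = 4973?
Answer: 5085/778 ≈ 6.5360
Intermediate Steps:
I(K, U) = U*(5 + K) (I(K, U) = (5 + K)*U = U*(5 + K))
q = 86 (q = (2*(5 - 6))*(-43) = (2*(-1))*(-43) = -2*(-43) = 86)
(4999 + q)/(-4195 + h) = (4999 + 86)/(-4195 + 4973) = 5085/778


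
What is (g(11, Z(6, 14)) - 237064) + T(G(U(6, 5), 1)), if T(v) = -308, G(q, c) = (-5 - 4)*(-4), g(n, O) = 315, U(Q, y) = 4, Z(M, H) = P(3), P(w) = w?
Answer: -237057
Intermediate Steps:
Z(M, H) = 3
G(q, c) = 36 (G(q, c) = -9*(-4) = 36)
(g(11, Z(6, 14)) - 237064) + T(G(U(6, 5), 1)) = (315 - 237064) - 308 = -236749 - 308 = -237057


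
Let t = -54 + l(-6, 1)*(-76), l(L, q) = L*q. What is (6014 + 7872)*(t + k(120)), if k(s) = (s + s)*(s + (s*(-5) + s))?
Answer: -1194168228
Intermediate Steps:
k(s) = -6*s**2 (k(s) = (2*s)*(s + (-5*s + s)) = (2*s)*(s - 4*s) = (2*s)*(-3*s) = -6*s**2)
t = 402 (t = -54 - 6*1*(-76) = -54 - 6*(-76) = -54 + 456 = 402)
(6014 + 7872)*(t + k(120)) = (6014 + 7872)*(402 - 6*120**2) = 13886*(402 - 6*14400) = 13886*(402 - 86400) = 13886*(-85998) = -1194168228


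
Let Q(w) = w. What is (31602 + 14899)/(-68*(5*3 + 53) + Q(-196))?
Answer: -46501/4820 ≈ -9.6475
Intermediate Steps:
(31602 + 14899)/(-68*(5*3 + 53) + Q(-196)) = (31602 + 14899)/(-68*(5*3 + 53) - 196) = 46501/(-68*(15 + 53) - 196) = 46501/(-68*68 - 196) = 46501/(-4624 - 196) = 46501/(-4820) = 46501*(-1/4820) = -46501/4820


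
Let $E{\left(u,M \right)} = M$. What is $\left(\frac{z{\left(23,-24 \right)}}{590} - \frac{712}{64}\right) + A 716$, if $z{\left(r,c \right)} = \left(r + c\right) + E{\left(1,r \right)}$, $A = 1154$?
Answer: $\frac{1949956873}{2360} \approx 8.2625 \cdot 10^{5}$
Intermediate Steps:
$z{\left(r,c \right)} = c + 2 r$ ($z{\left(r,c \right)} = \left(r + c\right) + r = \left(c + r\right) + r = c + 2 r$)
$\left(\frac{z{\left(23,-24 \right)}}{590} - \frac{712}{64}\right) + A 716 = \left(\frac{-24 + 2 \cdot 23}{590} - \frac{712}{64}\right) + 1154 \cdot 716 = \left(\left(-24 + 46\right) \frac{1}{590} - \frac{89}{8}\right) + 826264 = \left(22 \cdot \frac{1}{590} - \frac{89}{8}\right) + 826264 = \left(\frac{11}{295} - \frac{89}{8}\right) + 826264 = - \frac{26167}{2360} + 826264 = \frac{1949956873}{2360}$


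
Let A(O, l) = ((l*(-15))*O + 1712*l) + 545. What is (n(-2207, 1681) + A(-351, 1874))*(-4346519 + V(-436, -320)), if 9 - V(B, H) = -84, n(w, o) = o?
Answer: -56838751758824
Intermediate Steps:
V(B, H) = 93 (V(B, H) = 9 - 1*(-84) = 9 + 84 = 93)
A(O, l) = 545 + 1712*l - 15*O*l (A(O, l) = ((-15*l)*O + 1712*l) + 545 = (-15*O*l + 1712*l) + 545 = (1712*l - 15*O*l) + 545 = 545 + 1712*l - 15*O*l)
(n(-2207, 1681) + A(-351, 1874))*(-4346519 + V(-436, -320)) = (1681 + (545 + 1712*1874 - 15*(-351)*1874))*(-4346519 + 93) = (1681 + (545 + 3208288 + 9866610))*(-4346426) = (1681 + 13075443)*(-4346426) = 13077124*(-4346426) = -56838751758824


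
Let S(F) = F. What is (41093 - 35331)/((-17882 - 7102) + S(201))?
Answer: -5762/24783 ≈ -0.23250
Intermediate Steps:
(41093 - 35331)/((-17882 - 7102) + S(201)) = (41093 - 35331)/((-17882 - 7102) + 201) = 5762/(-24984 + 201) = 5762/(-24783) = 5762*(-1/24783) = -5762/24783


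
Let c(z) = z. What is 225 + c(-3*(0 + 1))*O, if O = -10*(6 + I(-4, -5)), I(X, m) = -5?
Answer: 255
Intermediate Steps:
O = -10 (O = -10*(6 - 5) = -10*1 = -10)
225 + c(-3*(0 + 1))*O = 225 - 3*(0 + 1)*(-10) = 225 - 3*1*(-10) = 225 - 3*(-10) = 225 + 30 = 255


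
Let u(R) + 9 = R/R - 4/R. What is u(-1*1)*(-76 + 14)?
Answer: 248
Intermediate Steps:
u(R) = -8 - 4/R (u(R) = -9 + (R/R - 4/R) = -9 + (1 - 4/R) = -8 - 4/R)
u(-1*1)*(-76 + 14) = (-8 - 4/((-1*1)))*(-76 + 14) = (-8 - 4/(-1))*(-62) = (-8 - 4*(-1))*(-62) = (-8 + 4)*(-62) = -4*(-62) = 248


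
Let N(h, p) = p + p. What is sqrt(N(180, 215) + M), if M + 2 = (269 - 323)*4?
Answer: 2*sqrt(53) ≈ 14.560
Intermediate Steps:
M = -218 (M = -2 + (269 - 323)*4 = -2 - 54*4 = -2 - 216 = -218)
N(h, p) = 2*p
sqrt(N(180, 215) + M) = sqrt(2*215 - 218) = sqrt(430 - 218) = sqrt(212) = 2*sqrt(53)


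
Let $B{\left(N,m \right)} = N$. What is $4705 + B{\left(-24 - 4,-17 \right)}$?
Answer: $4677$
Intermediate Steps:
$4705 + B{\left(-24 - 4,-17 \right)} = 4705 - 28 = 4677$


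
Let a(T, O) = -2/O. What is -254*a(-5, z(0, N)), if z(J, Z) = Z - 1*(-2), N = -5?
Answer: -508/3 ≈ -169.33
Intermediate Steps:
z(J, Z) = 2 + Z (z(J, Z) = Z + 2 = 2 + Z)
-254*a(-5, z(0, N)) = -(-508)/(2 - 5) = -(-508)/(-3) = -(-508)*(-1)/3 = -254*2/3 = -508/3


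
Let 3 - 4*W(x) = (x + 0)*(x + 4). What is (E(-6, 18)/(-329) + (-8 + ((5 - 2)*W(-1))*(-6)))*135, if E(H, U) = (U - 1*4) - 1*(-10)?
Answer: -1557765/329 ≈ -4734.8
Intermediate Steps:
E(H, U) = 6 + U (E(H, U) = (U - 4) + 10 = (-4 + U) + 10 = 6 + U)
W(x) = ¾ - x*(4 + x)/4 (W(x) = ¾ - (x + 0)*(x + 4)/4 = ¾ - x*(4 + x)/4)
(E(-6, 18)/(-329) + (-8 + ((5 - 2)*W(-1))*(-6)))*135 = ((6 + 18)/(-329) + (-8 + ((5 - 2)*(¾ - 1*(-1) - ¼*(-1)²))*(-6)))*135 = (24*(-1/329) + (-8 + (3*(¾ + 1 - ¼*1))*(-6)))*135 = (-24/329 + (-8 + (3*(¾ + 1 - ¼))*(-6)))*135 = (-24/329 + (-8 + (3*(3/2))*(-6)))*135 = (-24/329 + (-8 + (9/2)*(-6)))*135 = (-24/329 + (-8 - 27))*135 = (-24/329 - 35)*135 = -11539/329*135 = -1557765/329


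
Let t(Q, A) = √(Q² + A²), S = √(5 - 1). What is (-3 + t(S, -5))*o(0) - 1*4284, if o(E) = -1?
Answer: -4281 - √29 ≈ -4286.4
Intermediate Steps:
S = 2 (S = √4 = 2)
t(Q, A) = √(A² + Q²)
(-3 + t(S, -5))*o(0) - 1*4284 = (-3 + √((-5)² + 2²))*(-1) - 1*4284 = (-3 + √(25 + 4))*(-1) - 4284 = (-3 + √29)*(-1) - 4284 = (3 - √29) - 4284 = -4281 - √29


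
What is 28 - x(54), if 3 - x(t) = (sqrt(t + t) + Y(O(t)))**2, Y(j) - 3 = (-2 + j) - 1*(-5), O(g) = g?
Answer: 3733 + 720*sqrt(3) ≈ 4980.1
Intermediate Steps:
Y(j) = 6 + j (Y(j) = 3 + ((-2 + j) - 1*(-5)) = 3 + ((-2 + j) + 5) = 3 + (3 + j) = 6 + j)
x(t) = 3 - (6 + t + sqrt(2)*sqrt(t))**2 (x(t) = 3 - (sqrt(t + t) + (6 + t))**2 = 3 - (sqrt(2*t) + (6 + t))**2 = 3 - (sqrt(2)*sqrt(t) + (6 + t))**2 = 3 - (6 + t + sqrt(2)*sqrt(t))**2)
28 - x(54) = 28 - (3 - (6 + 54 + sqrt(2)*sqrt(54))**2) = 28 - (3 - (6 + 54 + sqrt(2)*(3*sqrt(6)))**2) = 28 - (3 - (6 + 54 + 6*sqrt(3))**2) = 28 - (3 - (60 + 6*sqrt(3))**2) = 28 + (-3 + (60 + 6*sqrt(3))**2) = 25 + (60 + 6*sqrt(3))**2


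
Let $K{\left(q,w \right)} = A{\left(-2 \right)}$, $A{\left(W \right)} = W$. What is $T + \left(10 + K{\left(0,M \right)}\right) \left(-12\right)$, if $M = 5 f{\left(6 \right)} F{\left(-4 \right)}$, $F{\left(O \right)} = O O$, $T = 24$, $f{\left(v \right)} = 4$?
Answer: $-72$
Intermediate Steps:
$F{\left(O \right)} = O^{2}$
$M = 320$ ($M = 5 \cdot 4 \left(-4\right)^{2} = 20 \cdot 16 = 320$)
$K{\left(q,w \right)} = -2$
$T + \left(10 + K{\left(0,M \right)}\right) \left(-12\right) = 24 + \left(10 - 2\right) \left(-12\right) = 24 + 8 \left(-12\right) = 24 - 96 = -72$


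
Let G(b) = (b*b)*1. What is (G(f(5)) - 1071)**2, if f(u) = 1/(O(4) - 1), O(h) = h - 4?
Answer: 1144900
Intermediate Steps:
O(h) = -4 + h
f(u) = -1 (f(u) = 1/((-4 + 4) - 1) = 1/(0 - 1) = 1/(-1) = -1)
G(b) = b**2 (G(b) = b**2*1 = b**2)
(G(f(5)) - 1071)**2 = ((-1)**2 - 1071)**2 = (1 - 1071)**2 = (-1070)**2 = 1144900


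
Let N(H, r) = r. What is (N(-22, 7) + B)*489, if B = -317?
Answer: -151590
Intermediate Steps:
(N(-22, 7) + B)*489 = (7 - 317)*489 = -310*489 = -151590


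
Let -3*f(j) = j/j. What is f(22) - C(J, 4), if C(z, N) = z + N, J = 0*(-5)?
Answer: -13/3 ≈ -4.3333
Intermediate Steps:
f(j) = -⅓ (f(j) = -j/(3*j) = -⅓*1 = -⅓)
J = 0
C(z, N) = N + z
f(22) - C(J, 4) = -⅓ - (4 + 0) = -⅓ - 1*4 = -⅓ - 4 = -13/3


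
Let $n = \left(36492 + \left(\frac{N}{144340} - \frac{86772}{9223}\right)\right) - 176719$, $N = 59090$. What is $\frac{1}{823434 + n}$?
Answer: $\frac{133124782}{90950584967533} \approx 1.4637 \cdot 10^{-6}$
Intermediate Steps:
$n = - \frac{18668886773855}{133124782}$ ($n = \left(36492 + \left(\frac{59090}{144340} - \frac{86772}{9223}\right)\right) - 176719 = \left(36492 + \left(59090 \cdot \frac{1}{144340} - \frac{86772}{9223}\right)\right) - 176719 = \left(36492 + \left(\frac{5909}{14434} - \frac{86772}{9223}\right)\right) - 176719 = \left(36492 - \frac{1197968341}{133124782}\right) - 176719 = \frac{4856791576403}{133124782} - 176719 = - \frac{18668886773855}{133124782} \approx -1.4024 \cdot 10^{5}$)
$\frac{1}{823434 + n} = \frac{1}{823434 - \frac{18668886773855}{133124782}} = \frac{1}{\frac{90950584967533}{133124782}} = \frac{133124782}{90950584967533}$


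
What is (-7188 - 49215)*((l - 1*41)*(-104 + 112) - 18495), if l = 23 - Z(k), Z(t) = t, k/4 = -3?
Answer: 1045880829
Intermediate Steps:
k = -12 (k = 4*(-3) = -12)
l = 35 (l = 23 - 1*(-12) = 23 + 12 = 35)
(-7188 - 49215)*((l - 1*41)*(-104 + 112) - 18495) = (-7188 - 49215)*((35 - 1*41)*(-104 + 112) - 18495) = -56403*((35 - 41)*8 - 18495) = -56403*(-6*8 - 18495) = -56403*(-48 - 18495) = -56403*(-18543) = 1045880829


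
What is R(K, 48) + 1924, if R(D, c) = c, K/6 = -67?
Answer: 1972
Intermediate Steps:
K = -402 (K = 6*(-67) = -402)
R(K, 48) + 1924 = 48 + 1924 = 1972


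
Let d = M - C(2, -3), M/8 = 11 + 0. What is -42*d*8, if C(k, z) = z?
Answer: -30576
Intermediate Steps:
M = 88 (M = 8*(11 + 0) = 8*11 = 88)
d = 91 (d = 88 - 1*(-3) = 88 + 3 = 91)
-42*d*8 = -42*91*8 = -3822*8 = -30576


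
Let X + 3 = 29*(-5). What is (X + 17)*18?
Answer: -2358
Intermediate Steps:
X = -148 (X = -3 + 29*(-5) = -3 - 145 = -148)
(X + 17)*18 = (-148 + 17)*18 = -131*18 = -2358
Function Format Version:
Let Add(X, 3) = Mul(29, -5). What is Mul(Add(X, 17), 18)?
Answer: -2358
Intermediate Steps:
X = -148 (X = Add(-3, Mul(29, -5)) = Add(-3, -145) = -148)
Mul(Add(X, 17), 18) = Mul(Add(-148, 17), 18) = Mul(-131, 18) = -2358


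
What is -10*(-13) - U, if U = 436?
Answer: -306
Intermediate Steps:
-10*(-13) - U = -10*(-13) - 1*436 = 130 - 436 = -306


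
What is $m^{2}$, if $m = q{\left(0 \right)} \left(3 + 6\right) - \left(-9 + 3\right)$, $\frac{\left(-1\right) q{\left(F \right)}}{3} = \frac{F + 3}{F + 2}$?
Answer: $\frac{4761}{4} \approx 1190.3$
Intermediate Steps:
$q{\left(F \right)} = - \frac{3 \left(3 + F\right)}{2 + F}$ ($q{\left(F \right)} = - 3 \frac{F + 3}{F + 2} = - 3 \frac{3 + F}{2 + F} = - \frac{3 \left(3 + F\right)}{2 + F}$)
$m = - \frac{69}{2}$ ($m = \frac{3 \left(-3 - 0\right)}{2 + 0} \left(3 + 6\right) - \left(-9 + 3\right) = \frac{3 \left(-3 + 0\right)}{2} \cdot 9 - -6 = 3 \cdot \frac{1}{2} \left(-3\right) 9 + 6 = \left(- \frac{9}{2}\right) 9 + 6 = - \frac{81}{2} + 6 = - \frac{69}{2} \approx -34.5$)
$m^{2} = \left(- \frac{69}{2}\right)^{2} = \frac{4761}{4}$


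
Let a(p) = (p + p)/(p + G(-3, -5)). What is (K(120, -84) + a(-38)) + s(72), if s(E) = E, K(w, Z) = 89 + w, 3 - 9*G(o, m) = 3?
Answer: 283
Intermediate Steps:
G(o, m) = 0 (G(o, m) = ⅓ - ⅑*3 = ⅓ - ⅓ = 0)
a(p) = 2 (a(p) = (p + p)/(p + 0) = (2*p)/p = 2)
(K(120, -84) + a(-38)) + s(72) = ((89 + 120) + 2) + 72 = (209 + 2) + 72 = 211 + 72 = 283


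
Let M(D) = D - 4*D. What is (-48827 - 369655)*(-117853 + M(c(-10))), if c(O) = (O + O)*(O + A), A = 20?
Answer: 49068269946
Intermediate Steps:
c(O) = 2*O*(20 + O) (c(O) = (O + O)*(O + 20) = (2*O)*(20 + O) = 2*O*(20 + O))
M(D) = -3*D (M(D) = D - 4*D = -3*D)
(-48827 - 369655)*(-117853 + M(c(-10))) = (-48827 - 369655)*(-117853 - 6*(-10)*(20 - 10)) = -418482*(-117853 - 6*(-10)*10) = -418482*(-117853 - 3*(-200)) = -418482*(-117853 + 600) = -418482*(-117253) = 49068269946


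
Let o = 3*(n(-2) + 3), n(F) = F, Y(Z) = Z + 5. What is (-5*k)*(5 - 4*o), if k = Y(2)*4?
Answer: 980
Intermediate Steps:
Y(Z) = 5 + Z
k = 28 (k = (5 + 2)*4 = 7*4 = 28)
o = 3 (o = 3*(-2 + 3) = 3*1 = 3)
(-5*k)*(5 - 4*o) = (-5*28)*(5 - 4*3) = -140*(5 - 12) = -140*(-7) = 980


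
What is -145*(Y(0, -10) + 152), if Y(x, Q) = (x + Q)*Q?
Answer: -36540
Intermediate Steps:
Y(x, Q) = Q*(Q + x) (Y(x, Q) = (Q + x)*Q = Q*(Q + x))
-145*(Y(0, -10) + 152) = -145*(-10*(-10 + 0) + 152) = -145*(-10*(-10) + 152) = -145*(100 + 152) = -145*252 = -36540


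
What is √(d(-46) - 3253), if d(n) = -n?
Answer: I*√3207 ≈ 56.63*I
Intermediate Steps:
√(d(-46) - 3253) = √(-1*(-46) - 3253) = √(46 - 3253) = √(-3207) = I*√3207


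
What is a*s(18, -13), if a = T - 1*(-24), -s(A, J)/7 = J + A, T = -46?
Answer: 770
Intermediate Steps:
s(A, J) = -7*A - 7*J (s(A, J) = -7*(J + A) = -7*(A + J) = -7*A - 7*J)
a = -22 (a = -46 - 1*(-24) = -46 + 24 = -22)
a*s(18, -13) = -22*(-7*18 - 7*(-13)) = -22*(-126 + 91) = -22*(-35) = 770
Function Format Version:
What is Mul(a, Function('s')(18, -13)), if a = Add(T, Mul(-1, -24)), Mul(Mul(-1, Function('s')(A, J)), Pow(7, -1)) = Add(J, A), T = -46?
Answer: 770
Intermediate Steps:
Function('s')(A, J) = Add(Mul(-7, A), Mul(-7, J)) (Function('s')(A, J) = Mul(-7, Add(J, A)) = Mul(-7, Add(A, J)) = Add(Mul(-7, A), Mul(-7, J)))
a = -22 (a = Add(-46, Mul(-1, -24)) = Add(-46, 24) = -22)
Mul(a, Function('s')(18, -13)) = Mul(-22, Add(Mul(-7, 18), Mul(-7, -13))) = Mul(-22, Add(-126, 91)) = Mul(-22, -35) = 770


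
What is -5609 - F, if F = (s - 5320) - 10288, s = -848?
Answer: 10847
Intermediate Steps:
F = -16456 (F = (-848 - 5320) - 10288 = -6168 - 10288 = -16456)
-5609 - F = -5609 - 1*(-16456) = -5609 + 16456 = 10847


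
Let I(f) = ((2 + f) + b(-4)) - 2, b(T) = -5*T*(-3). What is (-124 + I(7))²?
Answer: 31329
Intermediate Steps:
b(T) = 15*T
I(f) = -60 + f (I(f) = ((2 + f) + 15*(-4)) - 2 = ((2 + f) - 60) - 2 = (-58 + f) - 2 = -60 + f)
(-124 + I(7))² = (-124 + (-60 + 7))² = (-124 - 53)² = (-177)² = 31329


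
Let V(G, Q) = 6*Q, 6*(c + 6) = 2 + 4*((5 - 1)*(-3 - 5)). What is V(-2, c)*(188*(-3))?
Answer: 91368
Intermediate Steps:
c = -27 (c = -6 + (2 + 4*((5 - 1)*(-3 - 5)))/6 = -6 + (2 + 4*(4*(-8)))/6 = -6 + (2 + 4*(-32))/6 = -6 + (2 - 128)/6 = -6 + (1/6)*(-126) = -6 - 21 = -27)
V(-2, c)*(188*(-3)) = (6*(-27))*(188*(-3)) = -162*(-564) = 91368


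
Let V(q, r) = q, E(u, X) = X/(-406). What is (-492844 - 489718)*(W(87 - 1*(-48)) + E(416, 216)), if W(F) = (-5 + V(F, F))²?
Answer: -481538476672/29 ≈ -1.6605e+10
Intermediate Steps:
E(u, X) = -X/406 (E(u, X) = X*(-1/406) = -X/406)
W(F) = (-5 + F)²
(-492844 - 489718)*(W(87 - 1*(-48)) + E(416, 216)) = (-492844 - 489718)*((-5 + (87 - 1*(-48)))² - 1/406*216) = -982562*((-5 + (87 + 48))² - 108/203) = -982562*((-5 + 135)² - 108/203) = -982562*(130² - 108/203) = -982562*(16900 - 108/203) = -982562*3430592/203 = -481538476672/29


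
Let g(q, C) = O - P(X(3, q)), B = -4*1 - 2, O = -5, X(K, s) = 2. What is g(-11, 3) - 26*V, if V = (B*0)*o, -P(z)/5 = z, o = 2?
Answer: 5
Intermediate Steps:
P(z) = -5*z
B = -6 (B = -4 - 2 = -6)
g(q, C) = 5 (g(q, C) = -5 - (-5)*2 = -5 - 1*(-10) = -5 + 10 = 5)
V = 0 (V = -6*0*2 = 0*2 = 0)
g(-11, 3) - 26*V = 5 - 26*0 = 5 + 0 = 5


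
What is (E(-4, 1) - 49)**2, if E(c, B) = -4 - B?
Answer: 2916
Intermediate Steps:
(E(-4, 1) - 49)**2 = ((-4 - 1*1) - 49)**2 = ((-4 - 1) - 49)**2 = (-5 - 49)**2 = (-54)**2 = 2916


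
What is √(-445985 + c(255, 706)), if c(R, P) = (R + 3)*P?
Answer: I*√263837 ≈ 513.65*I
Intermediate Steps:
c(R, P) = P*(3 + R) (c(R, P) = (3 + R)*P = P*(3 + R))
√(-445985 + c(255, 706)) = √(-445985 + 706*(3 + 255)) = √(-445985 + 706*258) = √(-445985 + 182148) = √(-263837) = I*√263837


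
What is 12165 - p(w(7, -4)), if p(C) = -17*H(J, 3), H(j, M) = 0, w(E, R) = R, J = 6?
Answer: 12165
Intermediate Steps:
p(C) = 0 (p(C) = -17*0 = 0)
12165 - p(w(7, -4)) = 12165 - 1*0 = 12165 + 0 = 12165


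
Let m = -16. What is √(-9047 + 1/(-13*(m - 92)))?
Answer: I*√495377493/234 ≈ 95.116*I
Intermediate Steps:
√(-9047 + 1/(-13*(m - 92))) = √(-9047 + 1/(-13*(-16 - 92))) = √(-9047 + 1/(-13*(-108))) = √(-9047 + 1/1404) = √(-12701987/1404) = I*√495377493/234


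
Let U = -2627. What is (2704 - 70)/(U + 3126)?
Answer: 2634/499 ≈ 5.2786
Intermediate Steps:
(2704 - 70)/(U + 3126) = (2704 - 70)/(-2627 + 3126) = 2634/499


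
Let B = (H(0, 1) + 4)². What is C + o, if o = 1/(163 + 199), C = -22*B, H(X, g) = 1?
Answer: -199099/362 ≈ -550.00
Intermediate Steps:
B = 25 (B = (1 + 4)² = 5² = 25)
C = -550 (C = -22*25 = -550)
o = 1/362 ≈ 0.0027624
C + o = -550 + 1/362 = -199099/362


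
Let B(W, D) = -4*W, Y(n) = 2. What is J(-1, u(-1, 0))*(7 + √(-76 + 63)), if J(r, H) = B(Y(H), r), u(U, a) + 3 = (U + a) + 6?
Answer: -56 - 8*I*√13 ≈ -56.0 - 28.844*I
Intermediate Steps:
u(U, a) = 3 + U + a (u(U, a) = -3 + ((U + a) + 6) = -3 + (6 + U + a) = 3 + U + a)
J(r, H) = -8 (J(r, H) = -4*2 = -8)
J(-1, u(-1, 0))*(7 + √(-76 + 63)) = -8*(7 + √(-76 + 63)) = -8*(7 + √(-13)) = -8*(7 + I*√13) = -56 - 8*I*√13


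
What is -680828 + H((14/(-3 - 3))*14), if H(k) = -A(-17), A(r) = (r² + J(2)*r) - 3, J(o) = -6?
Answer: -681216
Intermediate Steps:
A(r) = -3 + r² - 6*r (A(r) = (r² - 6*r) - 3 = -3 + r² - 6*r)
H(k) = -388 (H(k) = -(-3 + (-17)² - 6*(-17)) = -(-3 + 289 + 102) = -1*388 = -388)
-680828 + H((14/(-3 - 3))*14) = -680828 - 388 = -681216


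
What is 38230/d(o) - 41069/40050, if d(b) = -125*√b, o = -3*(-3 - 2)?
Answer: -41069/40050 - 7646*√15/375 ≈ -79.993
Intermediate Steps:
o = 15 (o = -3*(-5) = 15)
38230/d(o) - 41069/40050 = 38230/((-125*√15)) - 41069/40050 = 38230*(-√15/1875) - 41069*1/40050 = -7646*√15/375 - 41069/40050 = -41069/40050 - 7646*√15/375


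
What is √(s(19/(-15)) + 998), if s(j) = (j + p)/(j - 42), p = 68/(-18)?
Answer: √3783669351/1947 ≈ 31.593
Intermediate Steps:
p = -34/9 (p = 68*(-1/18) = -34/9 ≈ -3.7778)
s(j) = (-34/9 + j)/(-42 + j) (s(j) = (j - 34/9)/(j - 42) = (-34/9 + j)/(-42 + j))
√(s(19/(-15)) + 998) = √((-34/9 + 19/(-15))/(-42 + 19/(-15)) + 998) = √((-34/9 + 19*(-1/15))/(-42 + 19*(-1/15)) + 998) = √((-34/9 - 19/15)/(-42 - 19/15) + 998) = √(-227/45/(-649/15) + 998) = √(-15/649*(-227/45) + 998) = √(227/1947 + 998) = √(1943333/1947) = √3783669351/1947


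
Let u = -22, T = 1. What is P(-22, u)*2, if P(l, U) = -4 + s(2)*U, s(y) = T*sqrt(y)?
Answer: -8 - 44*sqrt(2) ≈ -70.225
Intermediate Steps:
s(y) = sqrt(y) (s(y) = 1*sqrt(y) = sqrt(y))
P(l, U) = -4 + U*sqrt(2) (P(l, U) = -4 + sqrt(2)*U = -4 + U*sqrt(2))
P(-22, u)*2 = (-4 - 22*sqrt(2))*2 = -8 - 44*sqrt(2)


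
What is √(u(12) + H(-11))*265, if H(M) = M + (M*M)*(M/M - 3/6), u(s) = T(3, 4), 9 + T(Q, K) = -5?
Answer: 265*√142/2 ≈ 1578.9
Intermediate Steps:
T(Q, K) = -14 (T(Q, K) = -9 - 5 = -14)
u(s) = -14
H(M) = M + M²/2 (H(M) = M + M²*(1 - 3*⅙) = M + M²*(1 - ½) = M + M²*(½) = M + M²/2)
√(u(12) + H(-11))*265 = √(-14 + (½)*(-11)*(2 - 11))*265 = √(-14 + (½)*(-11)*(-9))*265 = √(-14 + 99/2)*265 = √(71/2)*265 = (√142/2)*265 = 265*√142/2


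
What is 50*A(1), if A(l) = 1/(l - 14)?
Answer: -50/13 ≈ -3.8462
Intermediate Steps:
A(l) = 1/(-14 + l)
50*A(1) = 50/(-14 + 1) = 50/(-13) = 50*(-1/13) = -50/13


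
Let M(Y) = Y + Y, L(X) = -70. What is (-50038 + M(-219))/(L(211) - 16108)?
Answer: 25238/8089 ≈ 3.1200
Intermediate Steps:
M(Y) = 2*Y
(-50038 + M(-219))/(L(211) - 16108) = (-50038 + 2*(-219))/(-70 - 16108) = (-50038 - 438)/(-16178) = -50476*(-1/16178) = 25238/8089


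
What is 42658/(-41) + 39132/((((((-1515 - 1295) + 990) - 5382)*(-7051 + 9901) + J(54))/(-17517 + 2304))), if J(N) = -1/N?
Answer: -45963579148234/45443899841 ≈ -1011.4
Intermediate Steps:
42658/(-41) + 39132/((((((-1515 - 1295) + 990) - 5382)*(-7051 + 9901) + J(54))/(-17517 + 2304))) = 42658/(-41) + 39132/((((((-1515 - 1295) + 990) - 5382)*(-7051 + 9901) - 1/54)/(-17517 + 2304))) = 42658*(-1/41) + 39132/(((((-2810 + 990) - 5382)*2850 - 1*1/54)/(-15213))) = -42658/41 + 39132/((((-1820 - 5382)*2850 - 1/54)*(-1/15213))) = -42658/41 + 39132/(((-7202*2850 - 1/54)*(-1/15213))) = -42658/41 + 39132/(((-20525700 - 1/54)*(-1/15213))) = -42658/41 + 39132/((-1108387801/54*(-1/15213))) = -42658/41 + 39132/(1108387801/821502) = -42658/41 + 39132*(821502/1108387801) = -42658/41 + 32147016264/1108387801 = -45963579148234/45443899841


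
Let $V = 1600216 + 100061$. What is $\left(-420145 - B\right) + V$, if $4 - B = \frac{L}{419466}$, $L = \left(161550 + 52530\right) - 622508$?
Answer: $\frac{268484881610}{209733} \approx 1.2801 \cdot 10^{6}$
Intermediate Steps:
$L = -408428$ ($L = 214080 - 622508 = -408428$)
$V = 1700277$
$B = \frac{1043146}{209733}$ ($B = 4 - - \frac{408428}{419466} = 4 - \left(-408428\right) \frac{1}{419466} = 4 - - \frac{204214}{209733} = 4 + \frac{204214}{209733} = \frac{1043146}{209733} \approx 4.9737$)
$\left(-420145 - B\right) + V = \left(-420145 - \frac{1043146}{209733}\right) + 1700277 = - \frac{88119314431}{209733} + 1700277 = \frac{268484881610}{209733}$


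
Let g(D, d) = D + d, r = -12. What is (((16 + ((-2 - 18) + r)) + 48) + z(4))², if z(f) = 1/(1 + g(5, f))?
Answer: 103041/100 ≈ 1030.4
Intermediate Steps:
z(f) = 1/(6 + f) (z(f) = 1/(1 + (5 + f)) = 1/(6 + f))
(((16 + ((-2 - 18) + r)) + 48) + z(4))² = (((16 + ((-2 - 18) - 12)) + 48) + 1/(6 + 4))² = (((16 + (-20 - 12)) + 48) + 1/10)² = (((16 - 32) + 48) + ⅒)² = ((-16 + 48) + ⅒)² = (32 + ⅒)² = (321/10)² = 103041/100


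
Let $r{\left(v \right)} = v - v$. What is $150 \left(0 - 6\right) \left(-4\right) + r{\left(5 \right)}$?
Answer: $3600$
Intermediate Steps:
$r{\left(v \right)} = 0$
$150 \left(0 - 6\right) \left(-4\right) + r{\left(5 \right)} = 150 \left(0 - 6\right) \left(-4\right) + 0 = 150 \left(\left(-6\right) \left(-4\right)\right) + 0 = 150 \cdot 24 + 0 = 3600 + 0 = 3600$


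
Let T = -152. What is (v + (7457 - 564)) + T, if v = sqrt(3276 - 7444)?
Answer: 6741 + 2*I*sqrt(1042) ≈ 6741.0 + 64.56*I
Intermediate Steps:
v = 2*I*sqrt(1042) (v = sqrt(-4168) = 2*I*sqrt(1042) ≈ 64.56*I)
(v + (7457 - 564)) + T = (2*I*sqrt(1042) + (7457 - 564)) - 152 = (2*I*sqrt(1042) + 6893) - 152 = (6893 + 2*I*sqrt(1042)) - 152 = 6741 + 2*I*sqrt(1042)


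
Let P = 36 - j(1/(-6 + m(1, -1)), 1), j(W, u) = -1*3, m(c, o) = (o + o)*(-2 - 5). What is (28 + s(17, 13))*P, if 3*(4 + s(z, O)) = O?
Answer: 1105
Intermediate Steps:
s(z, O) = -4 + O/3
m(c, o) = -14*o (m(c, o) = (2*o)*(-7) = -14*o)
j(W, u) = -3
P = 39 (P = 36 - 1*(-3) = 36 + 3 = 39)
(28 + s(17, 13))*P = (28 + (-4 + (1/3)*13))*39 = (28 + (-4 + 13/3))*39 = (28 + 1/3)*39 = (85/3)*39 = 1105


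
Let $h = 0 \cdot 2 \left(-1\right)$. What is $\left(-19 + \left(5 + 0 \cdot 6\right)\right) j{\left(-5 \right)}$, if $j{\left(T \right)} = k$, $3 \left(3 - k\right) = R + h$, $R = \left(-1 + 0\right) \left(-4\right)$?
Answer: $- \frac{70}{3} \approx -23.333$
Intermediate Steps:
$R = 4$ ($R = \left(-1\right) \left(-4\right) = 4$)
$h = 0$ ($h = 0 \left(-1\right) = 0$)
$k = \frac{5}{3}$ ($k = 3 - \frac{4 + 0}{3} = 3 - \frac{4}{3} = \frac{5}{3} \approx 1.6667$)
$j{\left(T \right)} = \frac{5}{3}$
$\left(-19 + \left(5 + 0 \cdot 6\right)\right) j{\left(-5 \right)} = \left(-19 + \left(5 + 0 \cdot 6\right)\right) \frac{5}{3} = \left(-19 + \left(5 + 0\right)\right) \frac{5}{3} = \left(-19 + 5\right) \frac{5}{3} = \left(-14\right) \frac{5}{3} = - \frac{70}{3}$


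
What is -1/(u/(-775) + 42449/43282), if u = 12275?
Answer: 78926/1172679 ≈ 0.067304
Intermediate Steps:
-1/(u/(-775) + 42449/43282) = -1/(12275/(-775) + 42449/43282) = -1/(12275*(-1/775) + 42449*(1/43282)) = -1/(-491/31 + 2497/2546) = -1/(-1172679/78926) = -1*(-78926/1172679) = 78926/1172679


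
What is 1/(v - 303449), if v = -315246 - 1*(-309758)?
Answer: -1/308937 ≈ -3.2369e-6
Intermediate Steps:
v = -5488 (v = -315246 + 309758 = -5488)
1/(v - 303449) = 1/(-5488 - 303449) = 1/(-308937) = -1/308937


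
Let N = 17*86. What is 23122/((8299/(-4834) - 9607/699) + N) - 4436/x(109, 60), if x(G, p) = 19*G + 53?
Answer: 36065629911635/2595425545143 ≈ 13.896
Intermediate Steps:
x(G, p) = 53 + 19*G
N = 1462
23122/((8299/(-4834) - 9607/699) + N) - 4436/x(109, 60) = 23122/((8299/(-4834) - 9607/699) + 1462) - 4436/(53 + 19*109) = 23122/((8299*(-1/4834) - 9607*1/699) + 1462) - 4436/(53 + 2071) = 23122/((-8299/4834 - 9607/699) + 1462) - 4436/2124 = 23122/(-52241239/3378966 + 1462) - 4436*1/2124 = 23122/(4887807053/3378966) - 1109/531 = 23122*(3378966/4887807053) - 1109/531 = 78128451852/4887807053 - 1109/531 = 36065629911635/2595425545143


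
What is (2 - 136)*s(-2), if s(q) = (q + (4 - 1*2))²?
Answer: 0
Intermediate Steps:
s(q) = (2 + q)² (s(q) = (q + (4 - 2))² = (q + 2)² = (2 + q)²)
(2 - 136)*s(-2) = (2 - 136)*(2 - 2)² = -134*0² = -134*0 = 0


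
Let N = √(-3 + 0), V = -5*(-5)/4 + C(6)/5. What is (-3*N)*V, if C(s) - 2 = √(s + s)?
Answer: 3*I*(-24 - 133*√3)/20 ≈ -38.154*I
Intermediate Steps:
C(s) = 2 + √2*√s (C(s) = 2 + √(s + s) = 2 + √(2*s) = 2 + √2*√s)
V = 133/20 + 2*√3/5 (V = -5*(-5)/4 + (2 + √2*√6)/5 = 25*(¼) + (2 + 2*√3)*(⅕) = 25/4 + (⅖ + 2*√3/5) = 133/20 + 2*√3/5 ≈ 7.3428)
N = I*√3 (N = √(-3) = I*√3 ≈ 1.732*I)
(-3*N)*V = (-3*I*√3)*(133/20 + 2*√3/5) = -3*I*√3*(133/20 + 2*√3/5)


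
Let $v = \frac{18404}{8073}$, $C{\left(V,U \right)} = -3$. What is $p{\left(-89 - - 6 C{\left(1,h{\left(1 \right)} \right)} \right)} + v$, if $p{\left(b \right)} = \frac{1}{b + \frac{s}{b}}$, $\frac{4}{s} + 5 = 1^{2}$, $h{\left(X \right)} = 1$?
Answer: $\frac{7771303}{3422952} \approx 2.2704$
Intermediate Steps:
$s = -1$ ($s = \frac{4}{-5 + 1^{2}} = \frac{4}{-5 + 1} = \frac{4}{-4} = 4 \left(- \frac{1}{4}\right) = -1$)
$p{\left(b \right)} = \frac{1}{b - \frac{1}{b}}$
$v = \frac{18404}{8073}$ ($v = 18404 \cdot \frac{1}{8073} = \frac{18404}{8073} \approx 2.2797$)
$p{\left(-89 - - 6 C{\left(1,h{\left(1 \right)} \right)} \right)} + v = \frac{-89 - \left(-6\right) \left(-3\right)}{-1 + \left(-89 - \left(-6\right) \left(-3\right)\right)^{2}} + \frac{18404}{8073} = \frac{-89 - 18}{-1 + \left(-89 - 18\right)^{2}} + \frac{18404}{8073} = - \frac{107}{-1 + \left(-107\right)^{2}} + \frac{18404}{8073} = - \frac{107}{-1 + 11449} + \frac{18404}{8073} = - \frac{107}{11448} + \frac{18404}{8073} = \frac{7771303}{3422952}$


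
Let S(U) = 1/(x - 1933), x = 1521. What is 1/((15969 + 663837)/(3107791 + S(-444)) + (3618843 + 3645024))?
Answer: 426803297/3100242477929523 ≈ 1.3767e-7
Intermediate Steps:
S(U) = -1/412 (S(U) = 1/(1521 - 1933) = 1/(-412) = -1/412)
1/((15969 + 663837)/(3107791 + S(-444)) + (3618843 + 3645024)) = 1/((15969 + 663837)/(3107791 - 1/412) + (3618843 + 3645024)) = 1/(679806/(1280409891/412) + 7263867) = 1/(679806*(412/1280409891) + 7263867) = 1/(93360024/426803297 + 7263867) = 1/(3100242477929523/426803297) = 426803297/3100242477929523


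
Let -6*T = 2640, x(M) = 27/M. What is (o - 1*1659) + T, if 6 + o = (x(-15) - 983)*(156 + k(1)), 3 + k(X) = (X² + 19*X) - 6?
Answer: -832833/5 ≈ -1.6657e+5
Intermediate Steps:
k(X) = -9 + X² + 19*X (k(X) = -3 + ((X² + 19*X) - 6) = -3 + (-6 + X² + 19*X) = -9 + X² + 19*X)
T = -440 (T = -⅙*2640 = -440)
o = -822338/5 (o = -6 + (27/(-15) - 983)*(156 + (-9 + 1² + 19*1)) = -6 + (27*(-1/15) - 983)*(156 + (-9 + 1 + 19)) = -6 + (-9/5 - 983)*(156 + 11) = -6 - 4924/5*167 = -6 - 822308/5 = -822338/5 ≈ -1.6447e+5)
(o - 1*1659) + T = (-822338/5 - 1*1659) - 440 = (-822338/5 - 1659) - 440 = -830633/5 - 440 = -832833/5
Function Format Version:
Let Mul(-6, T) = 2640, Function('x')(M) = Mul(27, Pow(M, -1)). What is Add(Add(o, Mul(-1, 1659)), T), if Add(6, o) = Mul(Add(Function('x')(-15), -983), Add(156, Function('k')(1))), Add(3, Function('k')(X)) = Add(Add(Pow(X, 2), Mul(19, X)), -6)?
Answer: Rational(-832833, 5) ≈ -1.6657e+5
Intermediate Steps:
Function('k')(X) = Add(-9, Pow(X, 2), Mul(19, X)) (Function('k')(X) = Add(-3, Add(Add(Pow(X, 2), Mul(19, X)), -6)) = Add(-3, Add(-6, Pow(X, 2), Mul(19, X))) = Add(-9, Pow(X, 2), Mul(19, X)))
T = -440 (T = Mul(Rational(-1, 6), 2640) = -440)
o = Rational(-822338, 5) (o = Add(-6, Mul(Add(Mul(27, Pow(-15, -1)), -983), Add(156, Add(-9, Pow(1, 2), Mul(19, 1))))) = Add(-6, Mul(Add(Mul(27, Rational(-1, 15)), -983), Add(156, Add(-9, 1, 19)))) = Add(-6, Mul(Add(Rational(-9, 5), -983), Add(156, 11))) = Add(-6, Mul(Rational(-4924, 5), 167)) = Add(-6, Rational(-822308, 5)) = Rational(-822338, 5) ≈ -1.6447e+5)
Add(Add(o, Mul(-1, 1659)), T) = Add(Add(Rational(-822338, 5), Mul(-1, 1659)), -440) = Add(Add(Rational(-822338, 5), -1659), -440) = Add(Rational(-830633, 5), -440) = Rational(-832833, 5)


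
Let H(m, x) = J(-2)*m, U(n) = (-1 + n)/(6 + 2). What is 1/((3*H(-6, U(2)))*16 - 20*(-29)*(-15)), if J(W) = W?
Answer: -1/8124 ≈ -0.00012309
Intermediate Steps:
U(n) = -1/8 + n/8 (U(n) = (-1 + n)/8 = (-1 + n)*(1/8) = -1/8 + n/8)
H(m, x) = -2*m
1/((3*H(-6, U(2)))*16 - 20*(-29)*(-15)) = 1/((3*(-2*(-6)))*16 - 20*(-29)*(-15)) = 1/((3*12)*16 + 580*(-15)) = 1/(36*16 - 8700) = 1/(576 - 8700) = 1/(-8124) = -1/8124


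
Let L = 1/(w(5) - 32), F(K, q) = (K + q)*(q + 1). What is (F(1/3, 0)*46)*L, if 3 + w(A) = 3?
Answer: -23/48 ≈ -0.47917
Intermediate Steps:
w(A) = 0 (w(A) = -3 + 3 = 0)
F(K, q) = (1 + q)*(K + q) (F(K, q) = (K + q)*(1 + q) = (1 + q)*(K + q))
L = -1/32 (L = 1/(0 - 32) = 1/(-32) = -1/32 ≈ -0.031250)
(F(1/3, 0)*46)*L = ((1/3 + 0 + 0² + 0/3)*46)*(-1/32) = ((⅓ + 0 + 0 + (⅓)*0)*46)*(-1/32) = ((⅓ + 0 + 0 + 0)*46)*(-1/32) = ((⅓)*46)*(-1/32) = (46/3)*(-1/32) = -23/48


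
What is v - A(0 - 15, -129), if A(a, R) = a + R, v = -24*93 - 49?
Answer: -2137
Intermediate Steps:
v = -2281 (v = -2232 - 49 = -2281)
A(a, R) = R + a
v - A(0 - 15, -129) = -2281 - (-129 + (0 - 15)) = -2281 - (-129 - 15) = -2281 - 1*(-144) = -2281 + 144 = -2137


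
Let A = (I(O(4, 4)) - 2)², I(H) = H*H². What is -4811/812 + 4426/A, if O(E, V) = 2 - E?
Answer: 778203/20300 ≈ 38.335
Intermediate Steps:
I(H) = H³
A = 100 (A = ((2 - 1*4)³ - 2)² = ((2 - 4)³ - 2)² = ((-2)³ - 2)² = (-8 - 2)² = (-10)² = 100)
-4811/812 + 4426/A = -4811/812 + 4426/100 = -4811*1/812 + 4426*(1/100) = -4811/812 + 2213/50 = 778203/20300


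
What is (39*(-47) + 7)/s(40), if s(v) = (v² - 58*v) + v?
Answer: 913/340 ≈ 2.6853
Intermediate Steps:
s(v) = v² - 57*v
(39*(-47) + 7)/s(40) = (39*(-47) + 7)/((40*(-57 + 40))) = (-1833 + 7)/((40*(-17))) = -1826/(-680) = -1826*(-1/680) = 913/340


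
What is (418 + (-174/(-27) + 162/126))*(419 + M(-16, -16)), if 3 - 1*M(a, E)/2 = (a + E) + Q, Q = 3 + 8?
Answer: 12525407/63 ≈ 1.9882e+5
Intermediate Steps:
Q = 11
M(a, E) = -16 - 2*E - 2*a (M(a, E) = 6 - 2*((a + E) + 11) = 6 - 2*((E + a) + 11) = 6 - 2*(11 + E + a) = 6 + (-22 - 2*E - 2*a) = -16 - 2*E - 2*a)
(418 + (-174/(-27) + 162/126))*(419 + M(-16, -16)) = (418 + (-174/(-27) + 162/126))*(419 + (-16 - 2*(-16) - 2*(-16))) = (418 + (-174*(-1/27) + 162*(1/126)))*(419 + (-16 + 32 + 32)) = (418 + (58/9 + 9/7))*(419 + 48) = (418 + 487/63)*467 = (26821/63)*467 = 12525407/63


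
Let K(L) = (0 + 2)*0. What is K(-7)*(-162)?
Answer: 0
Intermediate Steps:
K(L) = 0 (K(L) = 2*0 = 0)
K(-7)*(-162) = 0*(-162) = 0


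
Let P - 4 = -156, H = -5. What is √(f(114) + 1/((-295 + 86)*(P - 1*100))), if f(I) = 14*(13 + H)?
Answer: √8629969271/8778 ≈ 10.583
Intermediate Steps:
P = -152 (P = 4 - 156 = -152)
f(I) = 112 (f(I) = 14*(13 - 5) = 14*8 = 112)
√(f(114) + 1/((-295 + 86)*(P - 1*100))) = √(112 + 1/((-295 + 86)*(-152 - 1*100))) = √(112 + 1/(-209*(-152 - 100))) = √(112 + 1/(-209*(-252))) = √(112 + 1/52668) = √(5898817/52668) = √8629969271/8778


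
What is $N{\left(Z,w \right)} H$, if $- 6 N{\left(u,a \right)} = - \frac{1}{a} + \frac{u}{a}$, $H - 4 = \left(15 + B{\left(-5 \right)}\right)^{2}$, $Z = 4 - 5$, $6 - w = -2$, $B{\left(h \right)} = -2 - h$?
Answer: $\frac{41}{3} \approx 13.667$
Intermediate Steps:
$w = 8$ ($w = 6 - -2 = 6 + 2 = 8$)
$Z = -1$ ($Z = 4 - 5 = -1$)
$H = 328$ ($H = 4 + \left(15 - -3\right)^{2} = 4 + \left(15 + \left(-2 + 5\right)\right)^{2} = 4 + \left(15 + 3\right)^{2} = 4 + 18^{2} = 4 + 324 = 328$)
$N{\left(u,a \right)} = \frac{1}{6 a} - \frac{u}{6 a}$ ($N{\left(u,a \right)} = - \frac{- \frac{1}{a} + \frac{u}{a}}{6} = \frac{1}{6 a} - \frac{u}{6 a}$)
$N{\left(Z,w \right)} H = \frac{1 - -1}{6 \cdot 8} \cdot 328 = \frac{1}{6} \cdot \frac{1}{8} \left(1 + 1\right) 328 = \frac{1}{6} \cdot \frac{1}{8} \cdot 2 \cdot 328 = \frac{1}{24} \cdot 328 = \frac{41}{3}$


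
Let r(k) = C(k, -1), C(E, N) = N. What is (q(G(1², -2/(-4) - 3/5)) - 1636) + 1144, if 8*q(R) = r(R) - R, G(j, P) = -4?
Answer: -3933/8 ≈ -491.63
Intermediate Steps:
r(k) = -1
q(R) = -⅛ - R/8 (q(R) = (-1 - R)/8 = -⅛ - R/8)
(q(G(1², -2/(-4) - 3/5)) - 1636) + 1144 = ((-⅛ - ⅛*(-4)) - 1636) + 1144 = ((-⅛ + ½) - 1636) + 1144 = (3/8 - 1636) + 1144 = -13085/8 + 1144 = -3933/8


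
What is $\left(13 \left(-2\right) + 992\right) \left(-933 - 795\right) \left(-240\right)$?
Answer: $400619520$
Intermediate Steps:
$\left(13 \left(-2\right) + 992\right) \left(-933 - 795\right) \left(-240\right) = \left(-26 + 992\right) \left(-1728\right) \left(-240\right) = 966 \left(-1728\right) \left(-240\right) = \left(-1669248\right) \left(-240\right) = 400619520$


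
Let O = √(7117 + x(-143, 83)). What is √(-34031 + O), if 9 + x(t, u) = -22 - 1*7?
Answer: √(-34031 + √7079) ≈ 184.25*I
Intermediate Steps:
x(t, u) = -38 (x(t, u) = -9 + (-22 - 1*7) = -9 + (-22 - 7) = -9 - 29 = -38)
O = √7079 (O = √(7117 - 38) = √7079 ≈ 84.137)
√(-34031 + O) = √(-34031 + √7079)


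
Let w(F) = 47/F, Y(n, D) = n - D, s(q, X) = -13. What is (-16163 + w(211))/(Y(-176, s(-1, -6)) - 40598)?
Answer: 1136782/2866857 ≈ 0.39653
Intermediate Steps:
(-16163 + w(211))/(Y(-176, s(-1, -6)) - 40598) = (-16163 + 47/211)/((-176 - 1*(-13)) - 40598) = (-16163 + 47*(1/211))/((-176 + 13) - 40598) = (-16163 + 47/211)/(-163 - 40598) = -3410346/211/(-40761) = -3410346/211*(-1/40761) = 1136782/2866857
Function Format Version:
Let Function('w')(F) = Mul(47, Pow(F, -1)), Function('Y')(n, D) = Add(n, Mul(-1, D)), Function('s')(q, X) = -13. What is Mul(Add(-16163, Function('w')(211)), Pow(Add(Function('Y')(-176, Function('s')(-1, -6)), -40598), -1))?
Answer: Rational(1136782, 2866857) ≈ 0.39653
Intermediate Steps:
Mul(Add(-16163, Function('w')(211)), Pow(Add(Function('Y')(-176, Function('s')(-1, -6)), -40598), -1)) = Mul(Add(-16163, Mul(47, Pow(211, -1))), Pow(Add(Add(-176, Mul(-1, -13)), -40598), -1)) = Mul(Add(-16163, Mul(47, Rational(1, 211))), Pow(Add(Add(-176, 13), -40598), -1)) = Mul(Add(-16163, Rational(47, 211)), Pow(Add(-163, -40598), -1)) = Mul(Rational(-3410346, 211), Pow(-40761, -1)) = Mul(Rational(-3410346, 211), Rational(-1, 40761)) = Rational(1136782, 2866857)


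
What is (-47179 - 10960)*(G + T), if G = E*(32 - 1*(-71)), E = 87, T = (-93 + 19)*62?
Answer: -254241847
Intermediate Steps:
T = -4588 (T = -74*62 = -4588)
G = 8961 (G = 87*(32 - 1*(-71)) = 87*(32 + 71) = 87*103 = 8961)
(-47179 - 10960)*(G + T) = (-47179 - 10960)*(8961 - 4588) = -58139*4373 = -254241847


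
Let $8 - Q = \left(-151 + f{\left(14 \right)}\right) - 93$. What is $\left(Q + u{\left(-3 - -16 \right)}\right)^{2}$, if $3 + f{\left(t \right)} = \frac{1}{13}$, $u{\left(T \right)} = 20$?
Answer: $\frac{12773476}{169} \approx 75583.0$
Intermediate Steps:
$f{\left(t \right)} = - \frac{38}{13}$ ($f{\left(t \right)} = -3 + \frac{1}{13} = - \frac{38}{13}$)
$Q = \frac{3314}{13}$ ($Q = 8 - \left(\left(-151 - \frac{38}{13}\right) - 93\right) = 8 - \left(- \frac{2001}{13} - 93\right) = 8 - - \frac{3210}{13} = 8 + \frac{3210}{13} = \frac{3314}{13} \approx 254.92$)
$\left(Q + u{\left(-3 - -16 \right)}\right)^{2} = \left(\frac{3314}{13} + 20\right)^{2} = \left(\frac{3574}{13}\right)^{2} = \frac{12773476}{169}$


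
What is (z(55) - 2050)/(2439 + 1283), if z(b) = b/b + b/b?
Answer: -1024/1861 ≈ -0.55024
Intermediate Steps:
z(b) = 2 (z(b) = 1 + 1 = 2)
(z(55) - 2050)/(2439 + 1283) = (2 - 2050)/(2439 + 1283) = -2048/3722 = -2048*1/3722 = -1024/1861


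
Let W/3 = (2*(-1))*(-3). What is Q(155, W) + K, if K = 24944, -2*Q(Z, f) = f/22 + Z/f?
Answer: 9875957/396 ≈ 24939.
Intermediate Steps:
W = 18 (W = 3*((2*(-1))*(-3)) = 3*(-2*(-3)) = 3*6 = 18)
Q(Z, f) = -f/44 - Z/(2*f) (Q(Z, f) = -(f/22 + Z/f)/2 = -f/44 - Z/(2*f))
Q(155, W) + K = (-1/44*18 - 1/2*155/18) + 24944 = (-9/22 - 1/2*155*1/18) + 24944 = (-9/22 - 155/36) + 24944 = -1867/396 + 24944 = 9875957/396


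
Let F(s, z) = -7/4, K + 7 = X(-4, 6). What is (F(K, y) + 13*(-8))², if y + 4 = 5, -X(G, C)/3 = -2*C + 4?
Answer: 178929/16 ≈ 11183.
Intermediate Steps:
X(G, C) = -12 + 6*C (X(G, C) = -3*(-2*C + 4) = -3*(4 - 2*C) = -12 + 6*C)
K = 17 (K = -7 + (-12 + 6*6) = -7 + (-12 + 36) = -7 + 24 = 17)
y = 1 (y = -4 + 5 = 1)
F(s, z) = -7/4 (F(s, z) = -7*¼ = -7/4)
(F(K, y) + 13*(-8))² = (-7/4 + 13*(-8))² = (-7/4 - 104)² = (-423/4)² = 178929/16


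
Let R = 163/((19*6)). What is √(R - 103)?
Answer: I*√1320006/114 ≈ 10.078*I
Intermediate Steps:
R = 163/114 ≈ 1.4298
√(R - 103) = √(163/114 - 103) = √(-11579/114) = I*√1320006/114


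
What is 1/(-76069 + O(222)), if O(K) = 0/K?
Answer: -1/76069 ≈ -1.3146e-5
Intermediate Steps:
O(K) = 0
1/(-76069 + O(222)) = 1/(-76069 + 0) = 1/(-76069) = -1/76069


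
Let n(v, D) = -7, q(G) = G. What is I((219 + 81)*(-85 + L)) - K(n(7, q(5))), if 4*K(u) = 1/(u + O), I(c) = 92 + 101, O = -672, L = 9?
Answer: 524189/2716 ≈ 193.00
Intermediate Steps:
I(c) = 193
K(u) = 1/(4*(-672 + u)) (K(u) = 1/(4*(u - 672)) = 1/(4*(-672 + u)))
I((219 + 81)*(-85 + L)) - K(n(7, q(5))) = 193 - 1/(4*(-672 - 7)) = 193 - 1/(4*(-679)) = 193 - (-1)/(4*679) = 193 - 1*(-1/2716) = 193 + 1/2716 = 524189/2716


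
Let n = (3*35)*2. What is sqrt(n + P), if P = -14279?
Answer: I*sqrt(14069) ≈ 118.61*I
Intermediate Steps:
n = 210 (n = 105*2 = 210)
sqrt(n + P) = sqrt(210 - 14279) = sqrt(-14069) = I*sqrt(14069)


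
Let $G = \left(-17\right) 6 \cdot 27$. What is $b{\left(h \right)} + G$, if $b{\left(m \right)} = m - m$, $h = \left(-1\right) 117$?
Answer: $-2754$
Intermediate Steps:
$h = -117$
$b{\left(m \right)} = 0$
$G = -2754$ ($G = \left(-102\right) 27 = -2754$)
$b{\left(h \right)} + G = 0 - 2754 = -2754$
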